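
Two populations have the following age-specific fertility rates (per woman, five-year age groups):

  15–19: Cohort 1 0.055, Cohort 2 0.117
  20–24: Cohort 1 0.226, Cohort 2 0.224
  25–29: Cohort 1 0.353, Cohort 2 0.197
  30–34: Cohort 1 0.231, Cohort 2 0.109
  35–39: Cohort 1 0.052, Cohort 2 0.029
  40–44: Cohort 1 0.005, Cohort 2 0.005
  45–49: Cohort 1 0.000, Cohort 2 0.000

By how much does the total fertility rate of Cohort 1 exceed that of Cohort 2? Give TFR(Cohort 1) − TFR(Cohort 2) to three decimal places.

1.205

Cohort 1:
  Sum of ASFRs = 0.055 + 0.226 + 0.353 + 0.231 + 0.052 + 0.005 + 0.000 = 0.922
  TFR = 5 × 0.922 = 4.61
Cohort 2:
  Sum of ASFRs = 0.117 + 0.224 + 0.197 + 0.109 + 0.029 + 0.005 + 0.000 = 0.681
  TFR = 5 × 0.681 = 3.405
Difference = 4.61 − 3.405 = 1.205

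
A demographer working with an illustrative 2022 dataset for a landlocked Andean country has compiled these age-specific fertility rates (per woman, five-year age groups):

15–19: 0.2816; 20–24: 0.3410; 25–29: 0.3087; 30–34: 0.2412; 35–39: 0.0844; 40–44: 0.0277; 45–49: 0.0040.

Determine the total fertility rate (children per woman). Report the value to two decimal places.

6.44

Sum of ASFRs = 0.2816 + 0.3410 + 0.3087 + 0.2412 + 0.0844 + 0.0277 + 0.0040 = 1.2886
TFR = 5 × 1.2886 = 6.443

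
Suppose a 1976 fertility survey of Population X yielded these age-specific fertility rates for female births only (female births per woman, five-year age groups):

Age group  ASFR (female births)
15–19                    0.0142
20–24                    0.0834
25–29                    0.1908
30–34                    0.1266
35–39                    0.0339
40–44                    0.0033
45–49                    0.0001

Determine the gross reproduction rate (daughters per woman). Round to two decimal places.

2.26

Sum of female ASFRs = 0.0142 + 0.0834 + 0.1908 + 0.1266 + 0.0339 + 0.0033 + 0.0001 = 0.4523
GRR = 5 × 0.4523 = 2.2615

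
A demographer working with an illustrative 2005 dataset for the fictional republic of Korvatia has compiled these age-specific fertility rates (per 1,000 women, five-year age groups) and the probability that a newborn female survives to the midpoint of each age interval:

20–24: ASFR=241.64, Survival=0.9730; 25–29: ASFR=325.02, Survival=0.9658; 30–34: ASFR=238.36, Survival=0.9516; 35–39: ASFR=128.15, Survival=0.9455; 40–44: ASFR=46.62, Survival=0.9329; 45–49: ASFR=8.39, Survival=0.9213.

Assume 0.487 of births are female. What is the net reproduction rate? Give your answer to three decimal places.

2.309

Proportion female at birth = 0.487.
Survival-weighted fertility by age (5·fₓ·Sₓ):
  20–24: 5 × 241.64/1000 × 0.9730 = 1.17558
  25–29: 5 × 325.02/1000 × 0.9658 = 1.56952
  30–34: 5 × 238.36/1000 × 0.9516 = 1.13412
  35–39: 5 × 128.15/1000 × 0.9455 = 0.60583
  40–44: 5 × 46.62/1000 × 0.9329 = 0.21746
  45–49: 5 × 8.39/1000 × 0.9213 = 0.03865
Sum = 4.74116
NRR = 0.487 × 4.74116 = 2.30894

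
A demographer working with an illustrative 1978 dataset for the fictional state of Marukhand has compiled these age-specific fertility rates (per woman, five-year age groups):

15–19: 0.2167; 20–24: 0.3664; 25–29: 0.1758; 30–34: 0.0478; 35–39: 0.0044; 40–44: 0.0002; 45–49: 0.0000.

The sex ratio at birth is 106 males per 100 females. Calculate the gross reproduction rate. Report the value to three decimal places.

Proportion female at birth = 100 / (100 + 106) = 0.48544.
Sum of ASFRs = 0.2167 + 0.3664 + 0.1758 + 0.0478 + 0.0044 + 0.0002 + 0.0000 = 0.8113
TFR = 5 × 0.8113 = 4.0565
GRR = 0.48544 × 4.0565 = 1.96919

1.969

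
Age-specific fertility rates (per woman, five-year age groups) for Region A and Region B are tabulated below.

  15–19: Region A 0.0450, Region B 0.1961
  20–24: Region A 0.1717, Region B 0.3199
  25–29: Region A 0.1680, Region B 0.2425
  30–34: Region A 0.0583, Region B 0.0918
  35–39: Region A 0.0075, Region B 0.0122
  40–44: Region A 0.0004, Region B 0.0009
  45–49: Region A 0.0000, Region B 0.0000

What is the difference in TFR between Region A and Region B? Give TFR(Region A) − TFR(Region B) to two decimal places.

-2.06

Region A:
  Sum of ASFRs = 0.0450 + 0.1717 + 0.1680 + 0.0583 + 0.0075 + 0.0004 + 0.0000 = 0.4509
  TFR = 5 × 0.4509 = 2.2545
Region B:
  Sum of ASFRs = 0.1961 + 0.3199 + 0.2425 + 0.0918 + 0.0122 + 0.0009 + 0.0000 = 0.8634
  TFR = 5 × 0.8634 = 4.317
Difference = 2.2545 − 4.317 = -2.0625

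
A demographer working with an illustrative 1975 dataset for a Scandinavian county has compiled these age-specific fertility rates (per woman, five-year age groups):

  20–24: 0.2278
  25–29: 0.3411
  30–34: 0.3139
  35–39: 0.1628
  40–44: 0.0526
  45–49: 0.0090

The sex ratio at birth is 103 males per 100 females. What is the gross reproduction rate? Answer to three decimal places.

2.727

Proportion female at birth = 100 / (100 + 103) = 0.49261.
Sum of ASFRs = 0.2278 + 0.3411 + 0.3139 + 0.1628 + 0.0526 + 0.0090 = 1.1072
TFR = 5 × 1.1072 = 5.536
GRR = 0.49261 × 5.536 = 2.72709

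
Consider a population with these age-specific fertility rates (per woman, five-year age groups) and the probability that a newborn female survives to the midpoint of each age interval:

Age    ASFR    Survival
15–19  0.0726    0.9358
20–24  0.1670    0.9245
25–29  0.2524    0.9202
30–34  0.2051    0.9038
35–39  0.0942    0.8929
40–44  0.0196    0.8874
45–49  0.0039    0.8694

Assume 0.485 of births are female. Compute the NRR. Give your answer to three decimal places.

1.806

Proportion female at birth = 0.485.
Each age group contributes 5 × ASFR × survival:
  15–19: 5 × 0.0726 × 0.9358 = 0.33970
  20–24: 5 × 0.1670 × 0.9245 = 0.77196
  25–29: 5 × 0.2524 × 0.9202 = 1.16129
  30–34: 5 × 0.2051 × 0.9038 = 0.92685
  35–39: 5 × 0.0942 × 0.8929 = 0.42056
  40–44: 5 × 0.0196 × 0.8874 = 0.08697
  45–49: 5 × 0.0039 × 0.8694 = 0.01695
Sum = 3.72428
NRR = 0.485 × 3.72428 = 1.80628
NRR > 1, so each generation more than replaces itself.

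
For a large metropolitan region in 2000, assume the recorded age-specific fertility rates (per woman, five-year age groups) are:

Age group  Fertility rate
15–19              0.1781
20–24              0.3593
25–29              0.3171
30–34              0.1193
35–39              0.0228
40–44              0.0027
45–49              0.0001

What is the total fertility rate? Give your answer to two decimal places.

5.00

Sum of ASFRs = 0.1781 + 0.3593 + 0.3171 + 0.1193 + 0.0228 + 0.0027 + 0.0001 = 0.9994
TFR = 5 × 0.9994 = 4.997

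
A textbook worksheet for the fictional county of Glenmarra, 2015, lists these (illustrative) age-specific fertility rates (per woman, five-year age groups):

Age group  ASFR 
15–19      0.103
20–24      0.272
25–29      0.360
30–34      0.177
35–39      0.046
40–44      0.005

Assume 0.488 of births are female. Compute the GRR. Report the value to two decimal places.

Proportion female at birth = 0.488.
Sum of ASFRs = 0.103 + 0.272 + 0.360 + 0.177 + 0.046 + 0.005 = 0.963
TFR = 5 × 0.963 = 4.815
GRR = 0.488 × 4.815 = 2.34972

2.35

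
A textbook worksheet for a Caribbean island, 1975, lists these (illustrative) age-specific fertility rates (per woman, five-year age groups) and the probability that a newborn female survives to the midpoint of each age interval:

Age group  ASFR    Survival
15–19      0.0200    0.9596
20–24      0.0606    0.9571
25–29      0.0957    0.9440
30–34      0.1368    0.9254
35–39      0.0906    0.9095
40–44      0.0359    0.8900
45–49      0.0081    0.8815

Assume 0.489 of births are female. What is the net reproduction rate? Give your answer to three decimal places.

Proportion female at birth = 0.489.
Survival-weighted fertility by age (5·fₓ·Sₓ):
  15–19: 5 × 0.0200 × 0.9596 = 0.09596
  20–24: 5 × 0.0606 × 0.9571 = 0.29000
  25–29: 5 × 0.0957 × 0.9440 = 0.45170
  30–34: 5 × 0.1368 × 0.9254 = 0.63297
  35–39: 5 × 0.0906 × 0.9095 = 0.41200
  40–44: 5 × 0.0359 × 0.8900 = 0.15976
  45–49: 5 × 0.0081 × 0.8815 = 0.03570
Sum = 2.07809
NRR = 0.489 × 2.07809 = 1.01619

1.016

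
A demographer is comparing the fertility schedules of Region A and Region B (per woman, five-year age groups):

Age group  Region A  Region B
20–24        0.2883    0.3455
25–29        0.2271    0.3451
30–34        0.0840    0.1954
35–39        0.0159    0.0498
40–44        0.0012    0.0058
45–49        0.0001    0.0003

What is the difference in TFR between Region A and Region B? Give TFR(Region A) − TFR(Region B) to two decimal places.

Region A:
  Sum of ASFRs = 0.2883 + 0.2271 + 0.0840 + 0.0159 + 0.0012 + 0.0001 = 0.6166
  TFR = 5 × 0.6166 = 3.083
Region B:
  Sum of ASFRs = 0.3455 + 0.3451 + 0.1954 + 0.0498 + 0.0058 + 0.0003 = 0.9419
  TFR = 5 × 0.9419 = 4.7095
Difference = 3.083 − 4.7095 = -1.6265

-1.63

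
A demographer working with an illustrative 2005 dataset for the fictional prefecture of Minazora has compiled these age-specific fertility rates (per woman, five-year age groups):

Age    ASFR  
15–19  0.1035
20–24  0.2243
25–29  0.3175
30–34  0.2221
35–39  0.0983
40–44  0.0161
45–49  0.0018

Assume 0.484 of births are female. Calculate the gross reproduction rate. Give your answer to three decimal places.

Proportion female at birth = 0.484.
Sum of ASFRs = 0.1035 + 0.2243 + 0.3175 + 0.2221 + 0.0983 + 0.0161 + 0.0018 = 0.9836
TFR = 5 × 0.9836 = 4.918
GRR = 0.484 × 4.918 = 2.38031

2.380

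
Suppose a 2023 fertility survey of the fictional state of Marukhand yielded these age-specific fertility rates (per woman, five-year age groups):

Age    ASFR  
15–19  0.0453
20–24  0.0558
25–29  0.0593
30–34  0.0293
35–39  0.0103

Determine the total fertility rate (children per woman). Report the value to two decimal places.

Sum of ASFRs = 0.0453 + 0.0558 + 0.0593 + 0.0293 + 0.0103 = 0.2000
TFR = 5 × 0.2000 = 1

1.00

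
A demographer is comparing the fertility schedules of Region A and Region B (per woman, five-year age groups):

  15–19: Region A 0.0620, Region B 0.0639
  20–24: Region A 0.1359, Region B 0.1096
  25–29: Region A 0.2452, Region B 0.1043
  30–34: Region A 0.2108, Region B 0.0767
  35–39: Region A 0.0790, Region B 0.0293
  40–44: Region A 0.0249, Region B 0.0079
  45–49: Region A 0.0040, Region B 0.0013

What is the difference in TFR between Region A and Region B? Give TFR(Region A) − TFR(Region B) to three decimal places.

1.844

Region A:
  Sum of ASFRs = 0.0620 + 0.1359 + 0.2452 + 0.2108 + 0.0790 + 0.0249 + 0.0040 = 0.7618
  TFR = 5 × 0.7618 = 3.809
Region B:
  Sum of ASFRs = 0.0639 + 0.1096 + 0.1043 + 0.0767 + 0.0293 + 0.0079 + 0.0013 = 0.3930
  TFR = 5 × 0.3930 = 1.965
Difference = 3.809 − 1.965 = 1.844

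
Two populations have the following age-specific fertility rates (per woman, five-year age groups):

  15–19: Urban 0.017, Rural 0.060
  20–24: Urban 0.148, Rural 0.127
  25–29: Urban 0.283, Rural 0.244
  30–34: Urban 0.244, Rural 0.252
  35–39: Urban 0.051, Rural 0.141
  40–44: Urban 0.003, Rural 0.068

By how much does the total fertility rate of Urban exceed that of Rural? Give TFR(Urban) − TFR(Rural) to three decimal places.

Urban:
  Sum of ASFRs = 0.017 + 0.148 + 0.283 + 0.244 + 0.051 + 0.003 = 0.746
  TFR = 5 × 0.746 = 3.73
Rural:
  Sum of ASFRs = 0.060 + 0.127 + 0.244 + 0.252 + 0.141 + 0.068 = 0.892
  TFR = 5 × 0.892 = 4.46
Difference = 3.73 − 4.46 = -0.73

-0.730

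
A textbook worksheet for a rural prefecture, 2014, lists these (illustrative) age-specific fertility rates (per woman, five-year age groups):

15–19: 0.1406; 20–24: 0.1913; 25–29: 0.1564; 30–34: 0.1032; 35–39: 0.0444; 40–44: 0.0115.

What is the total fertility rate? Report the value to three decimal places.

Sum of ASFRs = 0.1406 + 0.1913 + 0.1564 + 0.1032 + 0.0444 + 0.0115 = 0.6474
TFR = 5 × 0.6474 = 3.237

3.237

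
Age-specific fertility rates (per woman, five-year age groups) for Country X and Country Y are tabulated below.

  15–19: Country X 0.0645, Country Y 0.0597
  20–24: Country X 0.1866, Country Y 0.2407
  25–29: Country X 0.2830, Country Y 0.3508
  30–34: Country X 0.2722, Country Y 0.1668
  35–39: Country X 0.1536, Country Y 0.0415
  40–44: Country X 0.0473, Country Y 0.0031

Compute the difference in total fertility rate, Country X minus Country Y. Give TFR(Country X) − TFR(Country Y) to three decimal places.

Country X:
  Sum of ASFRs = 0.0645 + 0.1866 + 0.2830 + 0.2722 + 0.1536 + 0.0473 = 1.0072
  TFR = 5 × 1.0072 = 5.036
Country Y:
  Sum of ASFRs = 0.0597 + 0.2407 + 0.3508 + 0.1668 + 0.0415 + 0.0031 = 0.8626
  TFR = 5 × 0.8626 = 4.313
Difference = 5.036 − 4.313 = 0.723

0.723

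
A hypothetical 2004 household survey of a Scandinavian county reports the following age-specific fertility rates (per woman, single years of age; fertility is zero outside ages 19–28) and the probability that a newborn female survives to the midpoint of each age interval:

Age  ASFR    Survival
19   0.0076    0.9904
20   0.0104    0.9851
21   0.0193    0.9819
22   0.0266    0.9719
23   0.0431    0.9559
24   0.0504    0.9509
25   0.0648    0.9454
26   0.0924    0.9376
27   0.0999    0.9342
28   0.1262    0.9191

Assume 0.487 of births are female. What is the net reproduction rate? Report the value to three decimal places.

Proportion female at birth = 0.487.
Weighting each age-specific rate by interval width and survival:
  19: 1 × 0.0076 × 0.9904 = 0.00753
  20: 1 × 0.0104 × 0.9851 = 0.01025
  21: 1 × 0.0193 × 0.9819 = 0.01895
  22: 1 × 0.0266 × 0.9719 = 0.02585
  23: 1 × 0.0431 × 0.9559 = 0.04120
  24: 1 × 0.0504 × 0.9509 = 0.04793
  25: 1 × 0.0648 × 0.9454 = 0.06126
  26: 1 × 0.0924 × 0.9376 = 0.08663
  27: 1 × 0.0999 × 0.9342 = 0.09333
  28: 1 × 0.1262 × 0.9191 = 0.11599
Sum = 0.50892
NRR = 0.487 × 0.50892 = 0.24784

0.248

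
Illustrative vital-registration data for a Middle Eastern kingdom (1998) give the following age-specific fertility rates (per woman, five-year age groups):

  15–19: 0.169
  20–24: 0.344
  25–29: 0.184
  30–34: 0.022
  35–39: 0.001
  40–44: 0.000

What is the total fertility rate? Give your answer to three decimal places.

Sum of ASFRs = 0.169 + 0.344 + 0.184 + 0.022 + 0.001 + 0.000 = 0.720
TFR = 5 × 0.720 = 3.6

3.600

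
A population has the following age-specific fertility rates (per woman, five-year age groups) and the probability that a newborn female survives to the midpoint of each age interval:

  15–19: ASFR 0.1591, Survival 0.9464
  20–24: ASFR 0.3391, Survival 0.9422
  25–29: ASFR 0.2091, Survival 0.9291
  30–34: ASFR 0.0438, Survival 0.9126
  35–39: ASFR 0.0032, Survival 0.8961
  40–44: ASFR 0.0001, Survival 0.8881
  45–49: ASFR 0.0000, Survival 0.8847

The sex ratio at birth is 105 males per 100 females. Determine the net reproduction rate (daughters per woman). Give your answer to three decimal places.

Proportion female at birth = 100 / (100 + 105) = 0.48780.
Per-age-group product (5 × ASFR × survival probability):
  15–19: 5 × 0.1591 × 0.9464 = 0.75286
  20–24: 5 × 0.3391 × 0.9422 = 1.59750
  25–29: 5 × 0.2091 × 0.9291 = 0.97137
  30–34: 5 × 0.0438 × 0.9126 = 0.19986
  35–39: 5 × 0.0032 × 0.8961 = 0.01434
  40–44: 5 × 0.0001 × 0.8881 = 0.00044
  45–49: 5 × 0.0000 × 0.8847 = 0.00000
Sum = 3.53637
NRR = 0.48780 × 3.53637 = 1.72504
With NRR above 1 the population is above replacement fertility.

1.725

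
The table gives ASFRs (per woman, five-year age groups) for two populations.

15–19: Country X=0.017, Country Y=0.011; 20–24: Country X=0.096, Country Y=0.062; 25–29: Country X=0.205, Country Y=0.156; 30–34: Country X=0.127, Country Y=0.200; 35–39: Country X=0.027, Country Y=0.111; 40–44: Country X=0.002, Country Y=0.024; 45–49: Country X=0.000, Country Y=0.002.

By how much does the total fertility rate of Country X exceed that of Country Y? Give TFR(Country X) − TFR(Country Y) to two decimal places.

-0.46

Country X:
  Sum of ASFRs = 0.017 + 0.096 + 0.205 + 0.127 + 0.027 + 0.002 + 0.000 = 0.474
  TFR = 5 × 0.474 = 2.37
Country Y:
  Sum of ASFRs = 0.011 + 0.062 + 0.156 + 0.200 + 0.111 + 0.024 + 0.002 = 0.566
  TFR = 5 × 0.566 = 2.83
Difference = 2.37 − 2.83 = -0.46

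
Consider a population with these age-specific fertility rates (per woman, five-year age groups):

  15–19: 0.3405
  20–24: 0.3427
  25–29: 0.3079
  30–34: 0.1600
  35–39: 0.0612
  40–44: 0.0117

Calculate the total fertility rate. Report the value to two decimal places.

6.12

Sum of ASFRs = 0.3405 + 0.3427 + 0.3079 + 0.1600 + 0.0612 + 0.0117 = 1.2240
TFR = 5 × 1.2240 = 6.12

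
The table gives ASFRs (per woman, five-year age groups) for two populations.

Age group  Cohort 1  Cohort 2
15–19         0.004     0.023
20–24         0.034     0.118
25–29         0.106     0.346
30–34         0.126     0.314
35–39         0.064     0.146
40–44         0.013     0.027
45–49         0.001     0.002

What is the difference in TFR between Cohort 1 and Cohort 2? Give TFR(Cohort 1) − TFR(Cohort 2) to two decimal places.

Cohort 1:
  Sum of ASFRs = 0.004 + 0.034 + 0.106 + 0.126 + 0.064 + 0.013 + 0.001 = 0.348
  TFR = 5 × 0.348 = 1.74
Cohort 2:
  Sum of ASFRs = 0.023 + 0.118 + 0.346 + 0.314 + 0.146 + 0.027 + 0.002 = 0.976
  TFR = 5 × 0.976 = 4.88
Difference = 1.74 − 4.88 = -3.14

-3.14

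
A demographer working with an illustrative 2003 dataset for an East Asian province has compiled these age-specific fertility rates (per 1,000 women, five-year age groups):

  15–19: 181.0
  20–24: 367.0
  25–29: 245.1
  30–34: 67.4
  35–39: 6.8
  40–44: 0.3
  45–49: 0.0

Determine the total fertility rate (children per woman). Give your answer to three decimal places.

Sum of ASFRs = 181.0 + 367.0 + 245.1 + 67.4 + 6.8 + 0.3 + 0.0 = 867.6
TFR = 5 × 867.6 / 1000 = 4.338

4.338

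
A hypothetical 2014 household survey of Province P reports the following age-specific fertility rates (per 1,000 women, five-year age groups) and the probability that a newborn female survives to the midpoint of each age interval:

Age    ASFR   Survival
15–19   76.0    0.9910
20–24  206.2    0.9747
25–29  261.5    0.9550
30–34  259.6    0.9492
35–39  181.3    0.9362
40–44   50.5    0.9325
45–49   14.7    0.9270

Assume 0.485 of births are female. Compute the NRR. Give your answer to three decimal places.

Proportion female at birth = 0.485.
Each age group contributes 5 × ASFR × survival:
  15–19: 5 × 76.0/1000 × 0.9910 = 0.37658
  20–24: 5 × 206.2/1000 × 0.9747 = 1.00492
  25–29: 5 × 261.5/1000 × 0.9550 = 1.24866
  30–34: 5 × 259.6/1000 × 0.9492 = 1.23206
  35–39: 5 × 181.3/1000 × 0.9362 = 0.84867
  40–44: 5 × 50.5/1000 × 0.9325 = 0.23546
  45–49: 5 × 14.7/1000 × 0.9270 = 0.06813
Sum = 5.01448
NRR = 0.485 × 5.01448 = 2.43202
NRR > 1, so each generation more than replaces itself.

2.432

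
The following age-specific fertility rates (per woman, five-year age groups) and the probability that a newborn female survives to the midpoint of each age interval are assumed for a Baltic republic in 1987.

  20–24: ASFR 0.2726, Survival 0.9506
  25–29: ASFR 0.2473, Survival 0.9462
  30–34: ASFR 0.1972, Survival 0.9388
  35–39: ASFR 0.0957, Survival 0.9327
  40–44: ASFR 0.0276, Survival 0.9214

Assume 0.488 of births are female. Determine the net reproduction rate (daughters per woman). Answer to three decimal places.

Proportion female at birth = 0.488.
Survival-weighted fertility by age (5·fₓ·Sₓ):
  20–24: 5 × 0.2726 × 0.9506 = 1.29567
  25–29: 5 × 0.2473 × 0.9462 = 1.16998
  30–34: 5 × 0.1972 × 0.9388 = 0.92566
  35–39: 5 × 0.0957 × 0.9327 = 0.44630
  40–44: 5 × 0.0276 × 0.9214 = 0.12715
Sum = 3.96476
NRR = 0.488 × 3.96476 = 1.93480

1.935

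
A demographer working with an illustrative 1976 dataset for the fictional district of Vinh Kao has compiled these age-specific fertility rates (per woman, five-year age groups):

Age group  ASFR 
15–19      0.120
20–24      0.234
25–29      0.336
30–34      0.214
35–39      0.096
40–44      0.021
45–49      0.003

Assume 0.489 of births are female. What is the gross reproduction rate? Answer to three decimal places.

Proportion female at birth = 0.489.
Sum of ASFRs = 0.120 + 0.234 + 0.336 + 0.214 + 0.096 + 0.021 + 0.003 = 1.024
TFR = 5 × 1.024 = 5.12
GRR = 0.489 × 5.12 = 2.50368

2.504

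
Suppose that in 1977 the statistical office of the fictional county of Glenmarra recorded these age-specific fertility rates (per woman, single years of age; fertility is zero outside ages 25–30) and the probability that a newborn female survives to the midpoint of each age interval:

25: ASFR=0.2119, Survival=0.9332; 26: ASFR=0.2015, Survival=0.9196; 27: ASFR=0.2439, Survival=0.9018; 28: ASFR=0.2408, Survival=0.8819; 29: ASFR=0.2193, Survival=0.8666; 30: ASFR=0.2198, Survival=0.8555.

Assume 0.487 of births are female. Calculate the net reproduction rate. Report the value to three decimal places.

0.581

Proportion female at birth = 0.487.
Weighting each age-specific rate by interval width and survival:
  25: 1 × 0.2119 × 0.9332 = 0.19775
  26: 1 × 0.2015 × 0.9196 = 0.18530
  27: 1 × 0.2439 × 0.9018 = 0.21995
  28: 1 × 0.2408 × 0.8819 = 0.21236
  29: 1 × 0.2193 × 0.8666 = 0.19005
  30: 1 × 0.2198 × 0.8555 = 0.18804
Sum = 1.19345
NRR = 0.487 × 1.19345 = 0.58121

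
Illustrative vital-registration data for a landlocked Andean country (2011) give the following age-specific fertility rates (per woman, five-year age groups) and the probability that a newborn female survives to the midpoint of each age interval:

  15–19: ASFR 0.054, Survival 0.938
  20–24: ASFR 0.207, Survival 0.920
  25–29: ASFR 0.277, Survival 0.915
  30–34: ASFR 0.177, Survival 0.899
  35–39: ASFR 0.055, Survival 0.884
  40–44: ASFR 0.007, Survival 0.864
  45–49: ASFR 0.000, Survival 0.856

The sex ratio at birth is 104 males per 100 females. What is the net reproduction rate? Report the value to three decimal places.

1.736

Proportion female at birth = 100 / (100 + 104) = 0.49020.
Per-age-group product (5 × ASFR × survival probability):
  15–19: 5 × 0.054 × 0.938 = 0.25326
  20–24: 5 × 0.207 × 0.920 = 0.95220
  25–29: 5 × 0.277 × 0.915 = 1.26728
  30–34: 5 × 0.177 × 0.899 = 0.79562
  35–39: 5 × 0.055 × 0.884 = 0.24310
  40–44: 5 × 0.007 × 0.864 = 0.03024
  45–49: 5 × 0.000 × 0.856 = 0.00000
Sum = 3.54170
NRR = 0.49020 × 3.54170 = 1.73614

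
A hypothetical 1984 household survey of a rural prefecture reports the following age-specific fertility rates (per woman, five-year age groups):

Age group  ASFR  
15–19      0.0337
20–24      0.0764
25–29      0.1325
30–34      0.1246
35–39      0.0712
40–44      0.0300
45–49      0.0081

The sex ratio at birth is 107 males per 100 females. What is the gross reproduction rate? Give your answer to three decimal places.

1.151

Proportion female at birth = 100 / (100 + 107) = 0.48309.
Sum of ASFRs = 0.0337 + 0.0764 + 0.1325 + 0.1246 + 0.0712 + 0.0300 + 0.0081 = 0.4765
TFR = 5 × 0.4765 = 2.3825
GRR = 0.48309 × 2.3825 = 1.15096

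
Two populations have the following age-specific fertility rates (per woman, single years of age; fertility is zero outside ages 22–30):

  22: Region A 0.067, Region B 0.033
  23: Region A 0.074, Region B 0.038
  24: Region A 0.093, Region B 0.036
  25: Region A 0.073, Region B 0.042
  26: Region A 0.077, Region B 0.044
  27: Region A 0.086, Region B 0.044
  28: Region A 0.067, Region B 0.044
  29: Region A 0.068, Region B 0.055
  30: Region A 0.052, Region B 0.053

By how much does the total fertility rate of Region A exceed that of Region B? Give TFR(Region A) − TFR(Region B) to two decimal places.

Region A:
  Sum of ASFRs = 0.067 + 0.074 + 0.093 + 0.073 + 0.077 + 0.086 + 0.067 + 0.068 + 0.052 = 0.657
  TFR = 0.657
Region B:
  Sum of ASFRs = 0.033 + 0.038 + 0.036 + 0.042 + 0.044 + 0.044 + 0.044 + 0.055 + 0.053 = 0.389
  TFR = 0.389
Difference = 0.657 − 0.389 = 0.268

0.27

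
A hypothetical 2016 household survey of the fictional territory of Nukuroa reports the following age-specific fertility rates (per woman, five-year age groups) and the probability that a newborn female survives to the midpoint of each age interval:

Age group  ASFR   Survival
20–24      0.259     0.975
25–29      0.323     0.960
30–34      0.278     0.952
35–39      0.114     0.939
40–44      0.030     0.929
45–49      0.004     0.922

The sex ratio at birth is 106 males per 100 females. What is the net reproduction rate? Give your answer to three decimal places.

2.344

Proportion female at birth = 100 / (100 + 106) = 0.48544.
Weighting each age-specific rate by interval width and survival:
  20–24: 5 × 0.259 × 0.975 = 1.26263
  25–29: 5 × 0.323 × 0.960 = 1.55040
  30–34: 5 × 0.278 × 0.952 = 1.32328
  35–39: 5 × 0.114 × 0.939 = 0.53523
  40–44: 5 × 0.030 × 0.929 = 0.13935
  45–49: 5 × 0.004 × 0.922 = 0.01844
Sum = 4.82933
NRR = 0.48544 × 4.82933 = 2.34435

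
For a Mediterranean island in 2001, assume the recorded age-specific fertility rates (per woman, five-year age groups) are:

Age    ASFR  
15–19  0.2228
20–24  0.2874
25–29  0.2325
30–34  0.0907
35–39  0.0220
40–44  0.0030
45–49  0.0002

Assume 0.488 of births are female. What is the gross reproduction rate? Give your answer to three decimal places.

Proportion female at birth = 0.488.
Sum of ASFRs = 0.2228 + 0.2874 + 0.2325 + 0.0907 + 0.0220 + 0.0030 + 0.0002 = 0.8586
TFR = 5 × 0.8586 = 4.293
GRR = 0.488 × 4.293 = 2.09498

2.095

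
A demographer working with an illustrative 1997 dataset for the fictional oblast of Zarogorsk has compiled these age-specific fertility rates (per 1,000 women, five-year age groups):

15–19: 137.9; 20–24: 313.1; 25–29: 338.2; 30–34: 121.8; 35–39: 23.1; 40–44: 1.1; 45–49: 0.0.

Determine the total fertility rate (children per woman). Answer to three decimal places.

Sum of ASFRs = 137.9 + 313.1 + 338.2 + 121.8 + 23.1 + 1.1 + 0.0 = 935.2
TFR = 5 × 935.2 / 1000 = 4.676

4.676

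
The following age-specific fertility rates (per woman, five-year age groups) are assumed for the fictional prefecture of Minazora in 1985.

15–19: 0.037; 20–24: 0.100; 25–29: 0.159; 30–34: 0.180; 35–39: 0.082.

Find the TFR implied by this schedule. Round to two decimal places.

2.79

Sum of ASFRs = 0.037 + 0.100 + 0.159 + 0.180 + 0.082 = 0.558
TFR = 5 × 0.558 = 2.79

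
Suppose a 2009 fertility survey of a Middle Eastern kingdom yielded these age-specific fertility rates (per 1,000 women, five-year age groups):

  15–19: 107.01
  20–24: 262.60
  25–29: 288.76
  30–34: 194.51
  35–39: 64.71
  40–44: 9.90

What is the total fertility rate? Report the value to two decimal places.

4.64

Sum of ASFRs = 107.01 + 262.60 + 288.76 + 194.51 + 64.71 + 9.90 = 927.49
TFR = 5 × 927.49 / 1000 = 4.63745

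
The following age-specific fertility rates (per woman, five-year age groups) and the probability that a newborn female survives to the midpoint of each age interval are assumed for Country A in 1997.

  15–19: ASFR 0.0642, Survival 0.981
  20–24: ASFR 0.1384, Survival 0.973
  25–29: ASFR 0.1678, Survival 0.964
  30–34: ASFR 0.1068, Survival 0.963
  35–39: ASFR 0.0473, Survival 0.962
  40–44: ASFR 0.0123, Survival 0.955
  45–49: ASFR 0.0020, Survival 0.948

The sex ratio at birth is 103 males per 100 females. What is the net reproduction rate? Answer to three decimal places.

Proportion female at birth = 100 / (100 + 103) = 0.49261.
Each age group contributes 5 × ASFR × survival:
  15–19: 5 × 0.0642 × 0.981 = 0.31490
  20–24: 5 × 0.1384 × 0.973 = 0.67332
  25–29: 5 × 0.1678 × 0.964 = 0.80880
  30–34: 5 × 0.1068 × 0.963 = 0.51424
  35–39: 5 × 0.0473 × 0.962 = 0.22751
  40–44: 5 × 0.0123 × 0.955 = 0.05873
  45–49: 5 × 0.0020 × 0.948 = 0.00948
Sum = 2.60698
NRR = 0.49261 × 2.60698 = 1.28422

1.284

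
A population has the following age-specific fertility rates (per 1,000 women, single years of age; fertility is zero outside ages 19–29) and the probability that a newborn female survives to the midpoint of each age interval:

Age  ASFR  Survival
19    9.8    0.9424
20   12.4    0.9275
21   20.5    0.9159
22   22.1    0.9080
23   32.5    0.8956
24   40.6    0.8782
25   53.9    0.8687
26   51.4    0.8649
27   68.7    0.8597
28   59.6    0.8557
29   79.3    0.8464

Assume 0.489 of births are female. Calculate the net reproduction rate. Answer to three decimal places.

0.192

Proportion female at birth = 0.489.
Weighting each age-specific rate by interval width and survival:
  19: 1 × 9.8/1000 × 0.9424 = 0.00924
  20: 1 × 12.4/1000 × 0.9275 = 0.01150
  21: 1 × 20.5/1000 × 0.9159 = 0.01878
  22: 1 × 22.1/1000 × 0.9080 = 0.02007
  23: 1 × 32.5/1000 × 0.8956 = 0.02911
  24: 1 × 40.6/1000 × 0.8782 = 0.03565
  25: 1 × 53.9/1000 × 0.8687 = 0.04682
  26: 1 × 51.4/1000 × 0.8649 = 0.04446
  27: 1 × 68.7/1000 × 0.8597 = 0.05906
  28: 1 × 59.6/1000 × 0.8557 = 0.05100
  29: 1 × 79.3/1000 × 0.8464 = 0.06712
Sum = 0.39281
NRR = 0.489 × 0.39281 = 0.19208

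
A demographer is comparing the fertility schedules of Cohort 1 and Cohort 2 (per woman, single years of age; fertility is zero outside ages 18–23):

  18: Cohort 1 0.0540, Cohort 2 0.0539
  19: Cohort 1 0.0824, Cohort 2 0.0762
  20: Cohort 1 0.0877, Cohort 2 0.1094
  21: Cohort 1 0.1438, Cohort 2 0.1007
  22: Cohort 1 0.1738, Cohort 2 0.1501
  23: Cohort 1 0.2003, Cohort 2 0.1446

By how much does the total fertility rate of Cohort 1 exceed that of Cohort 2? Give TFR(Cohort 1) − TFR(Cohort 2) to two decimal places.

Cohort 1:
  Sum of ASFRs = 0.0540 + 0.0824 + 0.0877 + 0.1438 + 0.1738 + 0.2003 = 0.7420
  TFR = 0.742
Cohort 2:
  Sum of ASFRs = 0.0539 + 0.0762 + 0.1094 + 0.1007 + 0.1501 + 0.1446 = 0.6349
  TFR = 0.6349
Difference = 0.742 − 0.6349 = 0.1071

0.11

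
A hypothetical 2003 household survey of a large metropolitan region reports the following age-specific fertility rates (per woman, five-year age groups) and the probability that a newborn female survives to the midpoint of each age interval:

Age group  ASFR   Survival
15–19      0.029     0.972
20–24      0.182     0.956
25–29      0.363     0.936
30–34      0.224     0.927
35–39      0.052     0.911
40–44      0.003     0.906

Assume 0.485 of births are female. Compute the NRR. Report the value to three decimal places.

Proportion female at birth = 0.485.
Weighting each age-specific rate by interval width and survival:
  15–19: 5 × 0.029 × 0.972 = 0.14094
  20–24: 5 × 0.182 × 0.956 = 0.86996
  25–29: 5 × 0.363 × 0.936 = 1.69884
  30–34: 5 × 0.224 × 0.927 = 1.03824
  35–39: 5 × 0.052 × 0.911 = 0.23686
  40–44: 5 × 0.003 × 0.906 = 0.01359
Sum = 3.99843
NRR = 0.485 × 3.99843 = 1.93924

1.939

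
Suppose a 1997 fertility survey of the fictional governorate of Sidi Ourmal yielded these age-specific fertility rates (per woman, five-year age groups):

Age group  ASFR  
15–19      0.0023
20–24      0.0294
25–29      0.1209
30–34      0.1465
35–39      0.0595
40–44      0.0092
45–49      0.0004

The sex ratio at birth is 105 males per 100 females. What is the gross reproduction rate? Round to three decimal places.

0.898

Proportion female at birth = 100 / (100 + 105) = 0.48780.
Sum of ASFRs = 0.0023 + 0.0294 + 0.1209 + 0.1465 + 0.0595 + 0.0092 + 0.0004 = 0.3682
TFR = 5 × 0.3682 = 1.841
GRR = 0.48780 × 1.841 = 0.89804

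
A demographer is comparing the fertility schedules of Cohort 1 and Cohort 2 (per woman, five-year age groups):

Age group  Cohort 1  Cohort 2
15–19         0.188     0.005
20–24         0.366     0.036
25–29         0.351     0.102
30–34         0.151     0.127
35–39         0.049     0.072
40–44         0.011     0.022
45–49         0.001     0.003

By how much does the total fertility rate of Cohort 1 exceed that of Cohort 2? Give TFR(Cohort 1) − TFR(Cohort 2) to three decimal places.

3.750

Cohort 1:
  Sum of ASFRs = 0.188 + 0.366 + 0.351 + 0.151 + 0.049 + 0.011 + 0.001 = 1.117
  TFR = 5 × 1.117 = 5.585
Cohort 2:
  Sum of ASFRs = 0.005 + 0.036 + 0.102 + 0.127 + 0.072 + 0.022 + 0.003 = 0.367
  TFR = 5 × 0.367 = 1.835
Difference = 5.585 − 1.835 = 3.75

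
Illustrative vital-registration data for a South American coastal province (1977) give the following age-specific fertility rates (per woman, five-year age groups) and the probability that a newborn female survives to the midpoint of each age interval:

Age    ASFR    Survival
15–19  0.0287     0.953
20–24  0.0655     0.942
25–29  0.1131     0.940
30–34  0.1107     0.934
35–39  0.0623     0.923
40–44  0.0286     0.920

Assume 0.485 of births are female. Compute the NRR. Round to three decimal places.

0.928

Proportion female at birth = 0.485.
Each age group contributes 5 × ASFR × survival:
  15–19: 5 × 0.0287 × 0.953 = 0.13676
  20–24: 5 × 0.0655 × 0.942 = 0.30851
  25–29: 5 × 0.1131 × 0.940 = 0.53157
  30–34: 5 × 0.1107 × 0.934 = 0.51697
  35–39: 5 × 0.0623 × 0.923 = 0.28751
  40–44: 5 × 0.0286 × 0.920 = 0.13156
Sum = 1.91288
NRR = 0.485 × 1.91288 = 0.92775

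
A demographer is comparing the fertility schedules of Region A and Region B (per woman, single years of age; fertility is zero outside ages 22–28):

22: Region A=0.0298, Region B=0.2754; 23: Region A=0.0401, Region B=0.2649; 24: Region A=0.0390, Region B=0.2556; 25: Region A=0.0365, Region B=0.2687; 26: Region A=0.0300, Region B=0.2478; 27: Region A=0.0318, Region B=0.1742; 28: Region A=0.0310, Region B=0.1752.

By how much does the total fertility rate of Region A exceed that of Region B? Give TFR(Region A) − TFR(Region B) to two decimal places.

Region A:
  Sum of ASFRs = 0.0298 + 0.0401 + 0.0390 + 0.0365 + 0.0300 + 0.0318 + 0.0310 = 0.2382
  TFR = 0.2382
Region B:
  Sum of ASFRs = 0.2754 + 0.2649 + 0.2556 + 0.2687 + 0.2478 + 0.1742 + 0.1752 = 1.6618
  TFR = 1.6618
Difference = 0.2382 − 1.6618 = -1.4236

-1.42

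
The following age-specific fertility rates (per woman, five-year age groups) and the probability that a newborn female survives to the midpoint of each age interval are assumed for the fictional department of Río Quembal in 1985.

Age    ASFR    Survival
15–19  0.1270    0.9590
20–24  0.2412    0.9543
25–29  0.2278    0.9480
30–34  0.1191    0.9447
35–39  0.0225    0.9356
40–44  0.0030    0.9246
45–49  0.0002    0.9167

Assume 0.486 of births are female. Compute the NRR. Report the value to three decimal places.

1.712

Proportion female at birth = 0.486.
Each age group contributes 5 × ASFR × survival:
  15–19: 5 × 0.1270 × 0.9590 = 0.60897
  20–24: 5 × 0.2412 × 0.9543 = 1.15089
  25–29: 5 × 0.2278 × 0.9480 = 1.07977
  30–34: 5 × 0.1191 × 0.9447 = 0.56257
  35–39: 5 × 0.0225 × 0.9356 = 0.10526
  40–44: 5 × 0.0030 × 0.9246 = 0.01387
  45–49: 5 × 0.0002 × 0.9167 = 0.00092
Sum = 3.52225
NRR = 0.486 × 3.52225 = 1.71181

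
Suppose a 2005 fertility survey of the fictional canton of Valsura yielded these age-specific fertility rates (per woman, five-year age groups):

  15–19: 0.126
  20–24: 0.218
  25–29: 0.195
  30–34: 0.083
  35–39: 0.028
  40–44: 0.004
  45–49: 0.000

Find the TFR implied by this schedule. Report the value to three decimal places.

3.270

Sum of ASFRs = 0.126 + 0.218 + 0.195 + 0.083 + 0.028 + 0.004 + 0.000 = 0.654
TFR = 5 × 0.654 = 3.27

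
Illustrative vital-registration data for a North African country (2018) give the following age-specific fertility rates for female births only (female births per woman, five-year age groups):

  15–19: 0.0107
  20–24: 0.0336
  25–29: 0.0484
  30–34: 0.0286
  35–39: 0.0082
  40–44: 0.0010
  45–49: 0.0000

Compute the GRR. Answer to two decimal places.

Sum of female ASFRs = 0.0107 + 0.0336 + 0.0484 + 0.0286 + 0.0082 + 0.0010 + 0.0000 = 0.1305
GRR = 5 × 0.1305 = 0.6525

0.65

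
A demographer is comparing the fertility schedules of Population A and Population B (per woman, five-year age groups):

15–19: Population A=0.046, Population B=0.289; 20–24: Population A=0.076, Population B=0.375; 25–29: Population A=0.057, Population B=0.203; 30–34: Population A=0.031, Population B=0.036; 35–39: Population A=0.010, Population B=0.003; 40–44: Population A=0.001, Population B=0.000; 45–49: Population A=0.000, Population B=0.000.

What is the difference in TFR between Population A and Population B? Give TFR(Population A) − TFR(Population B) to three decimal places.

-3.425

Population A:
  Sum of ASFRs = 0.046 + 0.076 + 0.057 + 0.031 + 0.010 + 0.001 + 0.000 = 0.221
  TFR = 5 × 0.221 = 1.105
Population B:
  Sum of ASFRs = 0.289 + 0.375 + 0.203 + 0.036 + 0.003 + 0.000 + 0.000 = 0.906
  TFR = 5 × 0.906 = 4.53
Difference = 1.105 − 4.53 = -3.425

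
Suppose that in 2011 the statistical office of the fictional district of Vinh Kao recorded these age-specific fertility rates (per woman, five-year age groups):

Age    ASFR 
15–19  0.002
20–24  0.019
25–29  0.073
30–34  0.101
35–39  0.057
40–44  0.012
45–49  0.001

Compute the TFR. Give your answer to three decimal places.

1.325

Sum of ASFRs = 0.002 + 0.019 + 0.073 + 0.101 + 0.057 + 0.012 + 0.001 = 0.265
TFR = 5 × 0.265 = 1.325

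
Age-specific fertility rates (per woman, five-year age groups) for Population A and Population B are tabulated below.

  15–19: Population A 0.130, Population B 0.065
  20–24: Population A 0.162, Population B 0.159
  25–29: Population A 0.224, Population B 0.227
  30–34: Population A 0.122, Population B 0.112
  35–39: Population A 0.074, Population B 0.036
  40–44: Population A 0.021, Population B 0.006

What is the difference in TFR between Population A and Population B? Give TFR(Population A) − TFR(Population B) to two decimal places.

Population A:
  Sum of ASFRs = 0.130 + 0.162 + 0.224 + 0.122 + 0.074 + 0.021 = 0.733
  TFR = 5 × 0.733 = 3.665
Population B:
  Sum of ASFRs = 0.065 + 0.159 + 0.227 + 0.112 + 0.036 + 0.006 = 0.605
  TFR = 5 × 0.605 = 3.025
Difference = 3.665 − 3.025 = 0.64

0.64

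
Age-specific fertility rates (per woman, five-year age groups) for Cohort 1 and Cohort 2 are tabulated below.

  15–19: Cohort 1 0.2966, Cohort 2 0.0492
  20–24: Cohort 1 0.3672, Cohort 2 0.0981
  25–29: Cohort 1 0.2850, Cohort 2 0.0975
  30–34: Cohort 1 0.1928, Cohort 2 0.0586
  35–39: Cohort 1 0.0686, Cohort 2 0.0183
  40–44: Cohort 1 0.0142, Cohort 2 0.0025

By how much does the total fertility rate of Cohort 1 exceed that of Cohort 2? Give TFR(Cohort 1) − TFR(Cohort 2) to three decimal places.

4.501

Cohort 1:
  Sum of ASFRs = 0.2966 + 0.3672 + 0.2850 + 0.1928 + 0.0686 + 0.0142 = 1.2244
  TFR = 5 × 1.2244 = 6.122
Cohort 2:
  Sum of ASFRs = 0.0492 + 0.0981 + 0.0975 + 0.0586 + 0.0183 + 0.0025 = 0.3242
  TFR = 5 × 0.3242 = 1.621
Difference = 6.122 − 1.621 = 4.501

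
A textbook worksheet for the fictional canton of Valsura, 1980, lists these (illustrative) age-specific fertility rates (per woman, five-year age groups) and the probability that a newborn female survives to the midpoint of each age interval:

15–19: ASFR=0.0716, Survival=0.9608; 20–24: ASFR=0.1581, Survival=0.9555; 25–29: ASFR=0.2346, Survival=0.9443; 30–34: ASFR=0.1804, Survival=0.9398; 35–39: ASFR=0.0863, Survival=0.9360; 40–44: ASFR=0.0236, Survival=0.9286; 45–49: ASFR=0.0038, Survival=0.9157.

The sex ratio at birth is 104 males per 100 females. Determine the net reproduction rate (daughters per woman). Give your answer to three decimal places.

1.758

Proportion female at birth = 100 / (100 + 104) = 0.49020.
Each age group contributes 5 × ASFR × survival:
  15–19: 5 × 0.0716 × 0.9608 = 0.34397
  20–24: 5 × 0.1581 × 0.9555 = 0.75532
  25–29: 5 × 0.2346 × 0.9443 = 1.10766
  30–34: 5 × 0.1804 × 0.9398 = 0.84770
  35–39: 5 × 0.0863 × 0.9360 = 0.40388
  40–44: 5 × 0.0236 × 0.9286 = 0.10957
  45–49: 5 × 0.0038 × 0.9157 = 0.01740
Sum = 3.58550
NRR = 0.49020 × 3.58550 = 1.75761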